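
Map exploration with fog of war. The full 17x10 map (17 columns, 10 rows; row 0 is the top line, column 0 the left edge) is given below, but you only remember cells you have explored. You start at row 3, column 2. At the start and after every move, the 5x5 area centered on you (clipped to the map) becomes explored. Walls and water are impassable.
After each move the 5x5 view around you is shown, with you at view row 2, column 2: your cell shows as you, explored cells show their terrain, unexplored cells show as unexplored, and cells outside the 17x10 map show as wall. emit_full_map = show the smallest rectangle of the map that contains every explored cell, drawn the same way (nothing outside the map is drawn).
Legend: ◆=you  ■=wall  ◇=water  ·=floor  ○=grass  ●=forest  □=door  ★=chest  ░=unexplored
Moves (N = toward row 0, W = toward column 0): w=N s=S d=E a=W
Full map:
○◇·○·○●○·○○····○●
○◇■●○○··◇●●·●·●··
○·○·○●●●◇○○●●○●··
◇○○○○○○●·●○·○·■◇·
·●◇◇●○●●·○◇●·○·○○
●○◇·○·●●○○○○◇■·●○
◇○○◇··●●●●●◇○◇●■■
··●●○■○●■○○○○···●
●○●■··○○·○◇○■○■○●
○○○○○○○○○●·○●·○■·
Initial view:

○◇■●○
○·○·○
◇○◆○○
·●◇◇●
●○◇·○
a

■○◇■●
■○·○·
■◇◆○○
■·●◇◇
■●○◇·

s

■○·○·
■◇○○○
■·◆◇◇
■●○◇·
■◇○○◇

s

■◇○○○
■·●◇◇
■●◆◇·
■◇○○◇
■··●●

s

■·●◇◇
■●○◇·
■◇◆○◇
■··●●
■●○●■

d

·●◇◇●
●○◇·○
◇○◆◇·
··●●○
●○●■·

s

●○◇·○
◇○○◇·
··◆●○
●○●■·
○○○○○

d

○◇·○·
○○◇··
·●◆○■
○●■··
○○○○○

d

◇·○·●
○◇··●
●●◆■○
●■··○
○○○○○

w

◇◇●○●
◇·○·●
○◇◆·●
●●○■○
●■··○

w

○○○○○
◇◇●○●
◇·◆·●
○◇··●
●●○■○

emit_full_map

○◇■●○░░
○·○·○░░
◇○○○○○○
·●◇◇●○●
●○◇·◆·●
◇○○◇··●
··●●○■○
●○●■··○
○○○○○○○

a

○○○○○
●◇◇●○
○◇◆○·
○○◇··
·●●○■

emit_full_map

○◇■●○░░
○·○·○░░
◇○○○○○○
·●◇◇●○●
●○◇◆○·●
◇○○◇··●
··●●○■○
●○●■··○
○○○○○○○


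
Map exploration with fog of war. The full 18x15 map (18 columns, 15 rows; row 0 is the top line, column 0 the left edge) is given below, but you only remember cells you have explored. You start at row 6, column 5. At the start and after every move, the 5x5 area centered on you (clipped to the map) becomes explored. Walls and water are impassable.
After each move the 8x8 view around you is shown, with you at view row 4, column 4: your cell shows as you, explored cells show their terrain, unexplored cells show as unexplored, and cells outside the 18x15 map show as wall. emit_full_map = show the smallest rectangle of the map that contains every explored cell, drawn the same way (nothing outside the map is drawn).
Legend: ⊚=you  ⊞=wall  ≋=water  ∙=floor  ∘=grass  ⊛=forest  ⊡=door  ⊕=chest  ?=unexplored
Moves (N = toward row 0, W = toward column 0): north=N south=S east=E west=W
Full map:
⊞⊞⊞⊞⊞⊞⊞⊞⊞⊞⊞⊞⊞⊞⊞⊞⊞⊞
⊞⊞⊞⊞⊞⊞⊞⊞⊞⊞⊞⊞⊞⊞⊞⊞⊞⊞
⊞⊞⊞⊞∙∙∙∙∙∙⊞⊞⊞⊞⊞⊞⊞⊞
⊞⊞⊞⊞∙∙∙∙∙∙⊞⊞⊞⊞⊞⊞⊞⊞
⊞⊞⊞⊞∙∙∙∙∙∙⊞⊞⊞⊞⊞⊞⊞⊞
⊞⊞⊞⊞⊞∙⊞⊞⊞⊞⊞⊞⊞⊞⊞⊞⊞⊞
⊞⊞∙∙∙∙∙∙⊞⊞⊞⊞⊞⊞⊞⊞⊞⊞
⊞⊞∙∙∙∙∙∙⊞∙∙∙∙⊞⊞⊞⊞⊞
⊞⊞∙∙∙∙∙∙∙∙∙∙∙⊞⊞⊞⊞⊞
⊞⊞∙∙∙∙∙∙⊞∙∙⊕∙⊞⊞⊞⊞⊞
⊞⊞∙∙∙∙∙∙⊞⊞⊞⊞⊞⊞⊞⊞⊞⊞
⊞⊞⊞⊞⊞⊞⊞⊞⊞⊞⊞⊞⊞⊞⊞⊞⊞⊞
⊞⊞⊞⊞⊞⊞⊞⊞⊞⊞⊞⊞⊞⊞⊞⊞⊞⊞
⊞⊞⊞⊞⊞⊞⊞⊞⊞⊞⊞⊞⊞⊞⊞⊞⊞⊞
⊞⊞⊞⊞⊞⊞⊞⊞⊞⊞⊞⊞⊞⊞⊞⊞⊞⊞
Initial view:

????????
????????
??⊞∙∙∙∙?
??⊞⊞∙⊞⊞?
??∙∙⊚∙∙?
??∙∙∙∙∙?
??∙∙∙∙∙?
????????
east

????????
????????
?⊞∙∙∙∙∙?
?⊞⊞∙⊞⊞⊞?
?∙∙∙⊚∙⊞?
?∙∙∙∙∙⊞?
?∙∙∙∙∙∙?
????????

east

????????
????????
⊞∙∙∙∙∙∙?
⊞⊞∙⊞⊞⊞⊞?
∙∙∙∙⊚⊞⊞?
∙∙∙∙∙⊞∙?
∙∙∙∙∙∙∙?
????????

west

????????
????????
?⊞∙∙∙∙∙∙
?⊞⊞∙⊞⊞⊞⊞
?∙∙∙⊚∙⊞⊞
?∙∙∙∙∙⊞∙
?∙∙∙∙∙∙∙
????????

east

????????
????????
⊞∙∙∙∙∙∙?
⊞⊞∙⊞⊞⊞⊞?
∙∙∙∙⊚⊞⊞?
∙∙∙∙∙⊞∙?
∙∙∙∙∙∙∙?
????????

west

????????
????????
?⊞∙∙∙∙∙∙
?⊞⊞∙⊞⊞⊞⊞
?∙∙∙⊚∙⊞⊞
?∙∙∙∙∙⊞∙
?∙∙∙∙∙∙∙
????????

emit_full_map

⊞∙∙∙∙∙∙
⊞⊞∙⊞⊞⊞⊞
∙∙∙⊚∙⊞⊞
∙∙∙∙∙⊞∙
∙∙∙∙∙∙∙


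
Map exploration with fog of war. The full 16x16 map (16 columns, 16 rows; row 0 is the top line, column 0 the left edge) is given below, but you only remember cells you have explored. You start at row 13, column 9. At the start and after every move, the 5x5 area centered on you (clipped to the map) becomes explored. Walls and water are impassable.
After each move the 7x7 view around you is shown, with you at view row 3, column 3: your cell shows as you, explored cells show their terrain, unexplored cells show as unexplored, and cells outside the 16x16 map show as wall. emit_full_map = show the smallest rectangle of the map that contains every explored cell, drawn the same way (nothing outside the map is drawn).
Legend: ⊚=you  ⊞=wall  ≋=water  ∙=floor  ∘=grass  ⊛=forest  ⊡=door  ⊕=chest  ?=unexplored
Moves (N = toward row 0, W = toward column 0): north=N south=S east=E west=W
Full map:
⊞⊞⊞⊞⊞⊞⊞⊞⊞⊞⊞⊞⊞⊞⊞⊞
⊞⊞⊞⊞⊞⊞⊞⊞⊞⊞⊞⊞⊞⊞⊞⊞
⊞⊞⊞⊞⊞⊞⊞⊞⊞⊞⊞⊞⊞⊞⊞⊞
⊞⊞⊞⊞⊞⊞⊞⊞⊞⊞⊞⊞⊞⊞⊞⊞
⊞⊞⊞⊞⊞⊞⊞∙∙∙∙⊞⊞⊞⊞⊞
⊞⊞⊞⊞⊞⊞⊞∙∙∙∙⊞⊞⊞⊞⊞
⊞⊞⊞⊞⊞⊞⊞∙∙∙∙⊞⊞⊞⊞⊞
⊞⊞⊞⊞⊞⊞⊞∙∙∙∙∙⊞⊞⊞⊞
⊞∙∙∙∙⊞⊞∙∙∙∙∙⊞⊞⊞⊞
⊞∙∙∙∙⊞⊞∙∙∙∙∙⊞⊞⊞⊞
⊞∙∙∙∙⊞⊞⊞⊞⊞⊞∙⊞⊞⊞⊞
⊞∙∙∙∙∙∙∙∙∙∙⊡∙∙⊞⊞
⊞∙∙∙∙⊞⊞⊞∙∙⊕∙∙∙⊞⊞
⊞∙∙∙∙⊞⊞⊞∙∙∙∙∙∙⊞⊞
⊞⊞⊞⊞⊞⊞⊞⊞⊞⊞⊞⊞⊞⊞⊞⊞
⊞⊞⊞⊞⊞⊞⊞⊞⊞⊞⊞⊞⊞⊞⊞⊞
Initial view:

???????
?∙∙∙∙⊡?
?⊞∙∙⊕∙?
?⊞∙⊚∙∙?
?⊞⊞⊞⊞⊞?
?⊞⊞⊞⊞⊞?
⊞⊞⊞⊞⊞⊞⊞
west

???????
?∙∙∙∙∙⊡
?⊞⊞∙∙⊕∙
?⊞⊞⊚∙∙∙
?⊞⊞⊞⊞⊞⊞
?⊞⊞⊞⊞⊞⊞
⊞⊞⊞⊞⊞⊞⊞

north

???????
?⊞⊞⊞⊞⊞?
?∙∙∙∙∙⊡
?⊞⊞⊚∙⊕∙
?⊞⊞∙∙∙∙
?⊞⊞⊞⊞⊞⊞
?⊞⊞⊞⊞⊞⊞

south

?⊞⊞⊞⊞⊞?
?∙∙∙∙∙⊡
?⊞⊞∙∙⊕∙
?⊞⊞⊚∙∙∙
?⊞⊞⊞⊞⊞⊞
?⊞⊞⊞⊞⊞⊞
⊞⊞⊞⊞⊞⊞⊞

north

???????
?⊞⊞⊞⊞⊞?
?∙∙∙∙∙⊡
?⊞⊞⊚∙⊕∙
?⊞⊞∙∙∙∙
?⊞⊞⊞⊞⊞⊞
?⊞⊞⊞⊞⊞⊞

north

???????
?⊞∙∙∙∙?
?⊞⊞⊞⊞⊞?
?∙∙⊚∙∙⊡
?⊞⊞∙∙⊕∙
?⊞⊞∙∙∙∙
?⊞⊞⊞⊞⊞⊞

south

?⊞∙∙∙∙?
?⊞⊞⊞⊞⊞?
?∙∙∙∙∙⊡
?⊞⊞⊚∙⊕∙
?⊞⊞∙∙∙∙
?⊞⊞⊞⊞⊞⊞
?⊞⊞⊞⊞⊞⊞

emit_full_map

⊞∙∙∙∙?
⊞⊞⊞⊞⊞?
∙∙∙∙∙⊡
⊞⊞⊚∙⊕∙
⊞⊞∙∙∙∙
⊞⊞⊞⊞⊞⊞
⊞⊞⊞⊞⊞⊞

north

???????
?⊞∙∙∙∙?
?⊞⊞⊞⊞⊞?
?∙∙⊚∙∙⊡
?⊞⊞∙∙⊕∙
?⊞⊞∙∙∙∙
?⊞⊞⊞⊞⊞⊞

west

???????
?⊞⊞∙∙∙∙
?⊞⊞⊞⊞⊞⊞
?∙∙⊚∙∙∙
?⊞⊞⊞∙∙⊕
?⊞⊞⊞∙∙∙
??⊞⊞⊞⊞⊞

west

???????
?∙⊞⊞∙∙∙
?∙⊞⊞⊞⊞⊞
?∙∙⊚∙∙∙
?∙⊞⊞⊞∙∙
?∙⊞⊞⊞∙∙
???⊞⊞⊞⊞

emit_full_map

∙⊞⊞∙∙∙∙?
∙⊞⊞⊞⊞⊞⊞?
∙∙⊚∙∙∙∙⊡
∙⊞⊞⊞∙∙⊕∙
∙⊞⊞⊞∙∙∙∙
??⊞⊞⊞⊞⊞⊞
??⊞⊞⊞⊞⊞⊞


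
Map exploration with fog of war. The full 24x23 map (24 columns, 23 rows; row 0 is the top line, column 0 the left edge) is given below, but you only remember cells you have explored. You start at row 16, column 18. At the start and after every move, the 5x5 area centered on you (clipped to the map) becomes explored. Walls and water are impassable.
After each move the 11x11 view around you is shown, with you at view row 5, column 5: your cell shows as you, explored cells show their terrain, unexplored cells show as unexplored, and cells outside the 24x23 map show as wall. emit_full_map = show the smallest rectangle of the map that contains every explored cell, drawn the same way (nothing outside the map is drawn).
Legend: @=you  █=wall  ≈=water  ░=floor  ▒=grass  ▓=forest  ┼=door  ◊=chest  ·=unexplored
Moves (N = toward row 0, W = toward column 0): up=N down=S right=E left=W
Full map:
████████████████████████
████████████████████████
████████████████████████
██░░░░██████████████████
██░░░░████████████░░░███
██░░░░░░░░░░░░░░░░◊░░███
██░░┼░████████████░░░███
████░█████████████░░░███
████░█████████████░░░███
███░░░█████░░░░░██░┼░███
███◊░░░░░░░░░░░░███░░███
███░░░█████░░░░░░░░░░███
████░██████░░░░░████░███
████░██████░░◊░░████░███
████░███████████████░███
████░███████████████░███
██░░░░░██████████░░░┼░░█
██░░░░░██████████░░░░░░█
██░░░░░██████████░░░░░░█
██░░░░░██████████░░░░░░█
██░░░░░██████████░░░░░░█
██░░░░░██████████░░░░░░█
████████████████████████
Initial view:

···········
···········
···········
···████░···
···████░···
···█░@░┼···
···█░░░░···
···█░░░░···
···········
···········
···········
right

··········█
··········█
··········█
··████░█··█
··████░█··█
··█░░@┼░··█
··█░░░░░··█
··█░░░░░··█
··········█
··········█
··········█

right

·········██
·········██
·········██
·████░██·██
·████░██·██
·█░░░@░░·██
·█░░░░░░·██
·█░░░░░░·██
·········██
·········██
·········██

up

·········██
·········██
·········██
···██░██·██
·████░██·██
·████@██·██
·█░░░┼░░·██
·█░░░░░░·██
·█░░░░░░·██
·········██
·········██

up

·········██
·········██
·········██
···██░██·██
···██░██·██
·████@██·██
·████░██·██
·█░░░┼░░·██
·█░░░░░░·██
·█░░░░░░·██
·········██

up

·········██
·········██
·········██
···░░░██·██
···██░██·██
···██@██·██
·████░██·██
·████░██·██
·█░░░┼░░·██
·█░░░░░░·██
·█░░░░░░·██

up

·········██
·········██
·········██
···█░░██·██
···░░░██·██
···██@██·██
···██░██·██
·████░██·██
·████░██·██
·█░░░┼░░·██
·█░░░░░░·██

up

·········██
·········██
·········██
···░┼░██·██
···█░░██·██
···░░@██·██
···██░██·██
···██░██·██
·████░██·██
·████░██·██
·█░░░┼░░·██

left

··········█
··········█
··········█
···█░┼░██·█
···██░░██·█
···░░@░██·█
···███░██·█
···███░██·█
··████░██·█
··████░██·█
··█░░░┼░░·█

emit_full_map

·█░┼░██
·██░░██
·░░@░██
·███░██
·███░██
████░██
████░██
█░░░┼░░
█░░░░░░
█░░░░░░

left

···········
···········
···········
···██░┼░██·
···███░░██·
···░░@░░██·
···████░██·
···████░██·
···████░██·
···████░██·
···█░░░┼░░·

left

···········
···········
···········
···░██░┼░██
···░███░░██
···░░@░░░██
···░████░██
···░████░██
····████░██
····████░██
····█░░░┼░░

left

···········
···········
···········
···░░██░┼░█
···░░███░░█
···░░@░░░░█
···░░████░█
···░░████░█
·····████░█
·····████░█
·····█░░░┼░

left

···········
···········
···········
···░░░██░┼░
···░░░███░░
···░░@░░░░░
···░░░████░
···◊░░████░
······████░
······████░
······█░░░┼

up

···········
···········
···········
···█████···
···░░░██░┼░
···░░@███░░
···░░░░░░░░
···░░░████░
···◊░░████░
······████░
······████░

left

···········
···········
···········
···██████··
···░░░░██░┼
···░░@░███░
···░░░░░░░░
···░░░░████
····◊░░████
·······████
·······████

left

···········
···········
···········
···███████·
···░░░░░██░
···░░@░░███
···░░░░░░░░
···░░░░░███
·····◊░░███
········███
········███

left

···········
···········
···········
···████████
···█░░░░░██
···░░@░░░██
···█░░░░░░░
···█░░░░░██
······◊░░██
·········██
·········██

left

···········
···········
···········
···████████
···██░░░░░█
···░░@░░░░█
···██░░░░░░
···██░░░░░█
·······◊░░█
··········█
··········█

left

···········
···········
···········
···████████
···███░░░░░
···░░@░░░░░
···███░░░░░
···███░░░░░
········◊░░
···········
···········

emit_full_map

██████████·····
███░░░░░██░┼░██
░░@░░░░░███░░██
███░░░░░░░░░░██
███░░░░░████░██
·····◊░░████░██
········████░██
········████░██
········█░░░┼░░
········█░░░░░░
········█░░░░░░

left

···········
···········
···········
···████████
···████░░░░
···░░@░░░░░
···████░░░░
···████░░░░
·········◊░
···········
···········

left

···········
···········
···········
···████████
···█████░░░
···░░@░░░░░
···█████░░░
···█████░░░
··········◊
···········
···········

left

···········
···········
···········
···████████
···░█████░░
···░░@░░░░░
···░█████░░
···██████░░
···········
···········
···········

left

···········
···········
···········
···░███████
···░░█████░
···░░@░░░░░
···░░█████░
···░██████░
···········
···········
···········

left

···········
···········
···········
···█░██████
···░░░█████
···◊░@░░░░░
···░░░█████
···█░██████
···········
···········
···········

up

···········
···········
···········
···█░███···
···█░██████
···░░@█████
···◊░░░░░░░
···░░░█████
···█░██████
···········
···········

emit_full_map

█░███···············
█░█████████████·····
░░@█████░░░░░██░┼░██
◊░░░░░░░░░░░░███░░██
░░░█████░░░░░░░░░░██
█░██████░░░░░████░██
··········◊░░████░██
·············████░██
·············████░██
·············█░░░┼░░
·············█░░░░░░
·············█░░░░░░

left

█··········
█··········
█··········
█··██░███··
█··██░█████
█··█░@░████
█··█◊░░░░░░
█··█░░░████
█···█░█████
█··········
█··········

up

█··········
█··········
█··········
█··░░┼░█···
█··██░███··
█··██@█████
█··█░░░████
█··█◊░░░░░░
█··█░░░████
█···█░█████
█··········

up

█··········
█··········
█··········
█··░░░░░···
█··░░┼░█···
█··██@███··
█··██░█████
█··█░░░████
█··█◊░░░░░░
█··█░░░████
█···█░█████

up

█··········
█··········
█··········
█··░░░░█···
█··░░░░░···
█··░░@░█···
█··██░███··
█··██░█████
█··█░░░████
█··█◊░░░░░░
█··█░░░████

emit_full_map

░░░░█················
░░░░░················
░░@░█················
██░███···············
██░█████████████·····
█░░░█████░░░░░██░┼░██
█◊░░░░░░░░░░░░███░░██
█░░░█████░░░░░░░░░░██
·█░██████░░░░░████░██
···········◊░░████░██
··············████░██
··············████░██
··············█░░░┼░░
··············█░░░░░░
··············█░░░░░░

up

█··········
█··········
█··········
█··░░░░█···
█··░░░░█···
█··░░@░░···
█··░░┼░█···
█··██░███··
█··██░█████
█··█░░░████
█··█◊░░░░░░

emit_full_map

░░░░█················
░░░░█················
░░@░░················
░░┼░█················
██░███···············
██░█████████████·····
█░░░█████░░░░░██░┼░██
█◊░░░░░░░░░░░░███░░██
█░░░█████░░░░░░░░░░██
·█░██████░░░░░████░██
···········◊░░████░██
··············████░██
··············████░██
··············█░░░┼░░
··············█░░░░░░
··············█░░░░░░


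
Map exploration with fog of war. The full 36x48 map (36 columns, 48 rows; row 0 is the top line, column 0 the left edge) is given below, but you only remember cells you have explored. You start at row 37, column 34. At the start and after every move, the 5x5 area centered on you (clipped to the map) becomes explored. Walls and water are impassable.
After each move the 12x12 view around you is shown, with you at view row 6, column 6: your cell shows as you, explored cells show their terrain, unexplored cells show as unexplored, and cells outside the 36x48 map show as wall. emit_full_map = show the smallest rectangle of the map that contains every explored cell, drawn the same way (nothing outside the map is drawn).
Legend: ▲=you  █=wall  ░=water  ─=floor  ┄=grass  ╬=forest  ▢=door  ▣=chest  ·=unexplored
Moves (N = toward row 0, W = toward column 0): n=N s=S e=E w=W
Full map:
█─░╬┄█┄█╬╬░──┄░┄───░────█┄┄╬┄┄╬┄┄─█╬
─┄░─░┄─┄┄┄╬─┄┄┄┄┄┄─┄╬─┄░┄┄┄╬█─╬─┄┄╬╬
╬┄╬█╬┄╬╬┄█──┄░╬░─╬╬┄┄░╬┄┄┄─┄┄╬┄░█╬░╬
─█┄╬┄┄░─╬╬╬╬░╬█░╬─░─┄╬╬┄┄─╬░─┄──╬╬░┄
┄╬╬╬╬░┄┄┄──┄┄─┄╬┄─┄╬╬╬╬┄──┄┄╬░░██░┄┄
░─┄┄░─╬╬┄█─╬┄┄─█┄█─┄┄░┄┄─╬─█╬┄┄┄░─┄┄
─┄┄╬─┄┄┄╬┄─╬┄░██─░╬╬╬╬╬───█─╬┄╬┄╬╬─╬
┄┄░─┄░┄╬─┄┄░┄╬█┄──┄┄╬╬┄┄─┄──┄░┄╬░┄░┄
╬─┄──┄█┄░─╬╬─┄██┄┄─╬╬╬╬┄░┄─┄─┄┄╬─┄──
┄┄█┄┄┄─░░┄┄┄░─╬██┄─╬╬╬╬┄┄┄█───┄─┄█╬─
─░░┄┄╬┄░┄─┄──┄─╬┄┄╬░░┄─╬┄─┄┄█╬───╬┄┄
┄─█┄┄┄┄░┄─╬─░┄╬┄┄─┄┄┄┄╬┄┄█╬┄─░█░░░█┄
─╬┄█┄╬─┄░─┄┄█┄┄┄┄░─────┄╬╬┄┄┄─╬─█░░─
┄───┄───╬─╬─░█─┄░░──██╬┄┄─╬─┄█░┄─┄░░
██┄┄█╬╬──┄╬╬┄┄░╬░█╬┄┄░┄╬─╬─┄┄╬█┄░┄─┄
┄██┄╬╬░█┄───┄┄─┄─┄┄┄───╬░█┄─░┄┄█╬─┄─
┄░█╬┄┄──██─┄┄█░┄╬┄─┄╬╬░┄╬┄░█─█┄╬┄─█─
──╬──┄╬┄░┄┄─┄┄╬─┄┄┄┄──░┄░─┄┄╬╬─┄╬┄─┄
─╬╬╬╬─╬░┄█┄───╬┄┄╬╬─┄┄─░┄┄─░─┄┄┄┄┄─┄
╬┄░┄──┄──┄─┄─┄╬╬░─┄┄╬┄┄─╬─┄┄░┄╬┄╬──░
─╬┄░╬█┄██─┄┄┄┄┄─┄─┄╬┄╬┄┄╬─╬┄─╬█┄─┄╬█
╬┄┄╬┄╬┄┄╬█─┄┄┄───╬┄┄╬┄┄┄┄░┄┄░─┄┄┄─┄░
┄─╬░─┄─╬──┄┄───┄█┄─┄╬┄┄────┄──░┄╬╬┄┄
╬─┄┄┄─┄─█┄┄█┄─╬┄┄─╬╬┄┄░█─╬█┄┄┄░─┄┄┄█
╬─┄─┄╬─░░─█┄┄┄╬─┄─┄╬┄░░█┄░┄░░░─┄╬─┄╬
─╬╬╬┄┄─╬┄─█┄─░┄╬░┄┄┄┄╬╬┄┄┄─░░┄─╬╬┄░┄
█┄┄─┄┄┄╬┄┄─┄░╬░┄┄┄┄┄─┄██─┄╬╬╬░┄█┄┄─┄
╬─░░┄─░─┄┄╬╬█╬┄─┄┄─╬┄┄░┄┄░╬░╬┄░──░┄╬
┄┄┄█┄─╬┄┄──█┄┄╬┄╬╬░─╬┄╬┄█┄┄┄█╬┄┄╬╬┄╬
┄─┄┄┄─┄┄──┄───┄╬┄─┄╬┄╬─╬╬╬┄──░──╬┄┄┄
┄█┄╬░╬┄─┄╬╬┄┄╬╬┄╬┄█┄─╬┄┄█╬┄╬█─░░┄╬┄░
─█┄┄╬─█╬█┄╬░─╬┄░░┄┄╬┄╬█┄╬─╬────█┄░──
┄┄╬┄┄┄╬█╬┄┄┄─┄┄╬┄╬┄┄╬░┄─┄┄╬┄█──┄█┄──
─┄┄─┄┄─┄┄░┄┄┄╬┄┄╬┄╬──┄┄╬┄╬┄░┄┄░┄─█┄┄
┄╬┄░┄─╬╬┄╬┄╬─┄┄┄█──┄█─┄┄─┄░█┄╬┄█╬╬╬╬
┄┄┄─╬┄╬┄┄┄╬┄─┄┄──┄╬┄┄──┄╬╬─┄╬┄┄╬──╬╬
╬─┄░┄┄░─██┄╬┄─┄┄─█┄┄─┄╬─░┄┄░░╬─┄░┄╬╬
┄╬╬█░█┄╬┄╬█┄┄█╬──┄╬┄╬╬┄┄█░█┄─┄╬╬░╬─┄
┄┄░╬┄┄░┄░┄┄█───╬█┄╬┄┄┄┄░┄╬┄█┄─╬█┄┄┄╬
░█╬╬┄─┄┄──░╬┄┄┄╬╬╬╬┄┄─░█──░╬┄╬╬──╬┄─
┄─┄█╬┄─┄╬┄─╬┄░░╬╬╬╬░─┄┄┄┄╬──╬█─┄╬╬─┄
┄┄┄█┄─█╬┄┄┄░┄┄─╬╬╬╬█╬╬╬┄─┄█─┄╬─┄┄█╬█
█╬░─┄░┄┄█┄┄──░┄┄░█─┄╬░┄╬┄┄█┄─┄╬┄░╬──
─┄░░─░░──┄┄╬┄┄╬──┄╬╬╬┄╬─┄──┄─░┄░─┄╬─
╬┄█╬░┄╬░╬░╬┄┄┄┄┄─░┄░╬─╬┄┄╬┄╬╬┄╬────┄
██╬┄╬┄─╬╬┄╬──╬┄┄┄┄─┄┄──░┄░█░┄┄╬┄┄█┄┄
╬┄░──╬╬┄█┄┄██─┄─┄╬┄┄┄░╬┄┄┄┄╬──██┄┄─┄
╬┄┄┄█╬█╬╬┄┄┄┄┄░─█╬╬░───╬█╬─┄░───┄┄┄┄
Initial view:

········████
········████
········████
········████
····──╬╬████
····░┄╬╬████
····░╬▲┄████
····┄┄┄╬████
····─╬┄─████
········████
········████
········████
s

········████
········████
········████
····──╬╬████
····░┄╬╬████
····░╬─┄████
····┄┄▲╬████
····─╬┄─████
····╬╬─┄████
········████
········████
········████

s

········████
········████
····──╬╬████
····░┄╬╬████
····░╬─┄████
····┄┄┄╬████
····─╬▲─████
····╬╬─┄████
····┄█╬█████
········████
········████
········████

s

········████
····──╬╬████
····░┄╬╬████
····░╬─┄████
····┄┄┄╬████
····─╬┄─████
····╬╬▲┄████
····┄█╬█████
····░╬──████
········████
········████
········████

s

····──╬╬████
····░┄╬╬████
····░╬─┄████
····┄┄┄╬████
····─╬┄─████
····╬╬─┄████
····┄█▲█████
····░╬──████
····─┄╬─████
········████
········████
········████

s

····░┄╬╬████
····░╬─┄████
····┄┄┄╬████
····─╬┄─████
····╬╬─┄████
····┄█╬█████
····░╬▲─████
····─┄╬─████
····───┄████
········████
········████
········████

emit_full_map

──╬╬
░┄╬╬
░╬─┄
┄┄┄╬
─╬┄─
╬╬─┄
┄█╬█
░╬▲─
─┄╬─
───┄

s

····░╬─┄████
····┄┄┄╬████
····─╬┄─████
····╬╬─┄████
····┄█╬█████
····░╬──████
····─┄▲─████
····───┄████
····┄█┄┄████
········████
········████
████████████

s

····┄┄┄╬████
····─╬┄─████
····╬╬─┄████
····┄█╬█████
····░╬──████
····─┄╬─████
····──▲┄████
····┄█┄┄████
····┄┄─┄████
········████
████████████
████████████

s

····─╬┄─████
····╬╬─┄████
····┄█╬█████
····░╬──████
····─┄╬─████
····───┄████
····┄█▲┄████
····┄┄─┄████
····┄┄┄┄████
████████████
████████████
████████████

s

····╬╬─┄████
····┄█╬█████
····░╬──████
····─┄╬─████
····───┄████
····┄█┄┄████
····┄┄▲┄████
····┄┄┄┄████
████████████
████████████
████████████
████████████

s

····┄█╬█████
····░╬──████
····─┄╬─████
····───┄████
····┄█┄┄████
····┄┄─┄████
····┄┄▲┄████
████████████
████████████
████████████
████████████
████████████

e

···┄█╬██████
···░╬──█████
···─┄╬─█████
···───┄█████
···┄█┄┄█████
···┄┄─┄█████
···┄┄┄▲█████
████████████
████████████
████████████
████████████
████████████

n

···╬╬─┄█████
···┄█╬██████
···░╬──█████
···─┄╬─█████
···───┄█████
···┄█┄┄█████
···┄┄─▲█████
···┄┄┄┄█████
████████████
████████████
████████████
████████████

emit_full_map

──╬╬
░┄╬╬
░╬─┄
┄┄┄╬
─╬┄─
╬╬─┄
┄█╬█
░╬──
─┄╬─
───┄
┄█┄┄
┄┄─▲
┄┄┄┄

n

···─╬┄─█████
···╬╬─┄█████
···┄█╬██████
···░╬──█████
···─┄╬─█████
···───┄█████
···┄█┄▲█████
···┄┄─┄█████
···┄┄┄┄█████
████████████
████████████
████████████

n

···┄┄┄╬█████
···─╬┄─█████
···╬╬─┄█████
···┄█╬██████
···░╬──█████
···─┄╬─█████
···───▲█████
···┄█┄┄█████
···┄┄─┄█████
···┄┄┄┄█████
████████████
████████████

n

···░╬─┄█████
···┄┄┄╬█████
···─╬┄─█████
···╬╬─┄█████
···┄█╬██████
···░╬──█████
···─┄╬▲█████
···───┄█████
···┄█┄┄█████
···┄┄─┄█████
···┄┄┄┄█████
████████████

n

···░┄╬╬█████
···░╬─┄█████
···┄┄┄╬█████
···─╬┄─█████
···╬╬─┄█████
···┄█╬██████
···░╬─▲█████
···─┄╬─█████
···───┄█████
···┄█┄┄█████
···┄┄─┄█████
···┄┄┄┄█████

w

····░┄╬╬████
····░╬─┄████
····┄┄┄╬████
····─╬┄─████
····╬╬─┄████
····┄█╬█████
····░╬▲─████
····─┄╬─████
····───┄████
····┄█┄┄████
····┄┄─┄████
····┄┄┄┄████

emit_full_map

──╬╬
░┄╬╬
░╬─┄
┄┄┄╬
─╬┄─
╬╬─┄
┄█╬█
░╬▲─
─┄╬─
───┄
┄█┄┄
┄┄─┄
┄┄┄┄

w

·····░┄╬╬███
·····░╬─┄███
·····┄┄┄╬███
·····─╬┄─███
····┄╬╬─┄███
····┄┄█╬████
····┄░▲──███
····░─┄╬─███
····────┄███
·····┄█┄┄███
·····┄┄─┄███
·····┄┄┄┄███

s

·····░╬─┄███
·····┄┄┄╬███
·····─╬┄─███
····┄╬╬─┄███
····┄┄█╬████
····┄░╬──███
····░─▲╬─███
····────┄███
····┄┄█┄┄███
·····┄┄─┄███
·····┄┄┄┄███
████████████

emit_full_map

·──╬╬
·░┄╬╬
·░╬─┄
·┄┄┄╬
·─╬┄─
┄╬╬─┄
┄┄█╬█
┄░╬──
░─▲╬─
────┄
┄┄█┄┄
·┄┄─┄
·┄┄┄┄


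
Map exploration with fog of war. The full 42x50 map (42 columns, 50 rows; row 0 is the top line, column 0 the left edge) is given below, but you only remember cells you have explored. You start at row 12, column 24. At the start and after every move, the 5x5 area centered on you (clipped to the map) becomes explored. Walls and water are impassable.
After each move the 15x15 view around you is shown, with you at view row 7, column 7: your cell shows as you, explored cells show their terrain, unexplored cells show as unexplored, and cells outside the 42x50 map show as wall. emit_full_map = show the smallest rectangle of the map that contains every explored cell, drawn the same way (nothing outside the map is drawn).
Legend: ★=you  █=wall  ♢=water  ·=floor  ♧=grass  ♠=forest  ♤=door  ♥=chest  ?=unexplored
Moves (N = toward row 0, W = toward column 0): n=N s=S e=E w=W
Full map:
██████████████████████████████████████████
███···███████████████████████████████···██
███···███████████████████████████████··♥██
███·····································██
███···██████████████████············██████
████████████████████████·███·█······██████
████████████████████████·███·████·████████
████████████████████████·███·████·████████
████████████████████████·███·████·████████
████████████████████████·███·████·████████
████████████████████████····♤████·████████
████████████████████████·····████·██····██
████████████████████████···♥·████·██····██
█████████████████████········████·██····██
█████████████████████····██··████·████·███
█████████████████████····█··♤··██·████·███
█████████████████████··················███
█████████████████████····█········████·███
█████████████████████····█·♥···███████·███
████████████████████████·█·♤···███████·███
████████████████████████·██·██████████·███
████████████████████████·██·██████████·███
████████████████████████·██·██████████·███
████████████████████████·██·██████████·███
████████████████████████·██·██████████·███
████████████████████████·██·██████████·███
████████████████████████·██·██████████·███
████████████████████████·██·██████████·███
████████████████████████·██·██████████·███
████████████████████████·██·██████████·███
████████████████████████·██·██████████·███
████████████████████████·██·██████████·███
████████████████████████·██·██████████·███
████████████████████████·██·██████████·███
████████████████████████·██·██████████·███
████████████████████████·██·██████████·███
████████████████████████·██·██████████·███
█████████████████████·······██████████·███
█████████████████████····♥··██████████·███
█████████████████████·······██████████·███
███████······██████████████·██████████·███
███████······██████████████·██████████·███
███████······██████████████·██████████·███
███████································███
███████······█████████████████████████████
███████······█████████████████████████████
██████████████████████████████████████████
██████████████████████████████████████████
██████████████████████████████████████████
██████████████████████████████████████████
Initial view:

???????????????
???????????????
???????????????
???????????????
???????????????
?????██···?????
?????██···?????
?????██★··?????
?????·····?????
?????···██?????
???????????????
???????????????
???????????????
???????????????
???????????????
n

???????????????
???????????????
???????????????
???????????????
???????????????
?????██·██?????
?????██···?????
?????██★··?????
?????██···?????
?????·····?????
?????···██?????
???????????????
???????????????
???????????????
???????????????

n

???????????????
???????????????
???????????????
???????????????
???????????????
?????██·██?????
?????██·██?????
?????██★··?????
?????██···?????
?????██···?????
?????·····?????
?????···██?????
???????????????
???????????????
???????????????

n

???????????????
???????????????
???????????????
???????????????
???????????????
?????██·██?????
?????██·██?????
?????██★██?????
?????██···?????
?????██···?????
?????██···?????
?????·····?????
?????···██?????
???????????????
???????????????

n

???????????????
???????????????
???????????????
???????????????
???????????????
?????██·██?????
?????██·██?????
?????██★██?????
?????██·██?????
?????██···?????
?????██···?????
?????██···?????
?????·····?????
?????···██?????
???????????????

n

???????????????
???????????????
???????????????
???????????????
???????????????
?????██·██?????
?????██·██?????
?????██★██?????
?????██·██?????
?????██·██?????
?????██···?????
?????██···?????
?????██···?????
?????·····?????
?????···██?????

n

███████████████
???????????????
???????????????
???????????????
???????????????
?????██···?????
?????██·██?????
?????██★██?????
?????██·██?????
?????██·██?????
?????██·██?????
?????██···?????
?????██···?????
?????██···?????
?????·····?????

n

███████████████
███████████████
???????????????
???????????????
???????????????
?????·····?????
?????██···?????
?????██★██?????
?????██·██?????
?????██·██?????
?????██·██?????
?????██·██?????
?????██···?????
?????██···?????
?????██···?????

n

███████████████
███████████████
███████████████
???????????????
???????????????
?????█████?????
?????·····?????
?????██★··?????
?????██·██?????
?????██·██?????
?????██·██?????
?????██·██?????
?????██·██?????
?????██···?????
?????██···?????

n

███████████████
███████████████
███████████████
███████████████
???????????????
?????█████?????
?????█████?????
?????··★··?????
?????██···?????
?????██·██?????
?????██·██?????
?????██·██?????
?????██·██?????
?????██·██?????
?????██···?????

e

███████████████
███████████████
███████████████
███████████████
???????????????
????██████?????
????██████?????
????···★··?????
????██····?????
????██·███?????
????██·██??????
????██·██??????
????██·██??????
????██·██??????
????██···??????

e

███████████████
███████████████
███████████████
███████████████
???????????????
???███████?????
???███████?????
???····★··?????
???██·····?????
???██·███·?????
???██·██???????
???██·██???????
???██·██???????
???██·██???????
???██···???????

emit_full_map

███████
███████
····★··
██·····
██·███·
██·██??
██·██??
██·██??
██·██??
██···??
██···??
██···??
·····??
···██??

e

███████████████
███████████████
███████████████
███████████████
???????????????
??████████?????
??████████?????
??·····★··?????
??██······?????
??██·███·█?????
??██·██????????
??██·██????????
??██·██????????
??██·██????????
??██···????????

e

███████████████
███████████████
███████████████
███████████████
???????????????
?█████████?????
?█████████?????
?······★··?????
?██·······?????
?██·███·█·?????
?██·██?????????
?██·██?????????
?██·██?????????
?██·██?????????
?██···?????????

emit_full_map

█████████
█████████
······★··
██·······
██·███·█·
██·██????
██·██????
██·██????
██·██????
██···????
██···????
██···????
·····????
···██????
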